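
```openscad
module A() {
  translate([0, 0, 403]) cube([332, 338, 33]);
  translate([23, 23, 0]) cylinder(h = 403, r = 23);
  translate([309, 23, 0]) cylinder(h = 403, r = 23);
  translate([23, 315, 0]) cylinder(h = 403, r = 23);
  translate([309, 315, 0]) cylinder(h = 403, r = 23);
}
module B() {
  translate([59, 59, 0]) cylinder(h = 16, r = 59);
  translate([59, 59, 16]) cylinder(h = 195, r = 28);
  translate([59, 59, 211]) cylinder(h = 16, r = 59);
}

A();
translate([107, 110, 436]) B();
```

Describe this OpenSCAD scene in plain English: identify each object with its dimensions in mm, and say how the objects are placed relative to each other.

A is a simple wooden stool: a rectangular seat 332 mm (x) by 338 mm (y), 33 mm thick, top face at z = 436 mm, on four round legs, each 46 mm in diameter. The legs rest on z = 0, each leg's axis is inset half a diameter from the nearest pair of seat edges (so the leg's bounding box is flush with the corner).

B is a spool: two coaxial disc flanges of radius 59 mm and thickness 16 mm, joined by a core cylinder of radius 28 mm and height 195 mm. The lower flange rests on z = 0 and the three cylinders share a vertical axis.

The spool is on top of the stool, centred.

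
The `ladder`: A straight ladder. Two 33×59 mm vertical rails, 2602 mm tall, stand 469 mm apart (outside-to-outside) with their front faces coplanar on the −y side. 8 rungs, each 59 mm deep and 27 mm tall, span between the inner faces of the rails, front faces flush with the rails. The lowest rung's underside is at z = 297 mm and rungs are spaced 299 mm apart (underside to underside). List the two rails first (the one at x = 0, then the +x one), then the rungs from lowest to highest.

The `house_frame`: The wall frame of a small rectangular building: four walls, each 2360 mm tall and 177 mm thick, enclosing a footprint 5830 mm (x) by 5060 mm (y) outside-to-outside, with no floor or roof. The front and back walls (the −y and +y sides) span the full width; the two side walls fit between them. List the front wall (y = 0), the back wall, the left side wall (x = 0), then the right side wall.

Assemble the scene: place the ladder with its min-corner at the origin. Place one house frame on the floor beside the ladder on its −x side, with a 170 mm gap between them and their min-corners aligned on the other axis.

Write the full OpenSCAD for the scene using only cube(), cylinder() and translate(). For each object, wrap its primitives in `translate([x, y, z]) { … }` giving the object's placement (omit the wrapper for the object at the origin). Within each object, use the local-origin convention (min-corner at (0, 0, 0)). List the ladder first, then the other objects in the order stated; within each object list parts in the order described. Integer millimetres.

cube([33, 59, 2602]);
translate([436, 0, 0]) cube([33, 59, 2602]);
translate([33, 0, 297]) cube([403, 59, 27]);
translate([33, 0, 596]) cube([403, 59, 27]);
translate([33, 0, 895]) cube([403, 59, 27]);
translate([33, 0, 1194]) cube([403, 59, 27]);
translate([33, 0, 1493]) cube([403, 59, 27]);
translate([33, 0, 1792]) cube([403, 59, 27]);
translate([33, 0, 2091]) cube([403, 59, 27]);
translate([33, 0, 2390]) cube([403, 59, 27]);
translate([-6000, 0, 0]) {
  cube([5830, 177, 2360]);
  translate([0, 4883, 0]) cube([5830, 177, 2360]);
  translate([0, 177, 0]) cube([177, 4706, 2360]);
  translate([5653, 177, 0]) cube([177, 4706, 2360]);
}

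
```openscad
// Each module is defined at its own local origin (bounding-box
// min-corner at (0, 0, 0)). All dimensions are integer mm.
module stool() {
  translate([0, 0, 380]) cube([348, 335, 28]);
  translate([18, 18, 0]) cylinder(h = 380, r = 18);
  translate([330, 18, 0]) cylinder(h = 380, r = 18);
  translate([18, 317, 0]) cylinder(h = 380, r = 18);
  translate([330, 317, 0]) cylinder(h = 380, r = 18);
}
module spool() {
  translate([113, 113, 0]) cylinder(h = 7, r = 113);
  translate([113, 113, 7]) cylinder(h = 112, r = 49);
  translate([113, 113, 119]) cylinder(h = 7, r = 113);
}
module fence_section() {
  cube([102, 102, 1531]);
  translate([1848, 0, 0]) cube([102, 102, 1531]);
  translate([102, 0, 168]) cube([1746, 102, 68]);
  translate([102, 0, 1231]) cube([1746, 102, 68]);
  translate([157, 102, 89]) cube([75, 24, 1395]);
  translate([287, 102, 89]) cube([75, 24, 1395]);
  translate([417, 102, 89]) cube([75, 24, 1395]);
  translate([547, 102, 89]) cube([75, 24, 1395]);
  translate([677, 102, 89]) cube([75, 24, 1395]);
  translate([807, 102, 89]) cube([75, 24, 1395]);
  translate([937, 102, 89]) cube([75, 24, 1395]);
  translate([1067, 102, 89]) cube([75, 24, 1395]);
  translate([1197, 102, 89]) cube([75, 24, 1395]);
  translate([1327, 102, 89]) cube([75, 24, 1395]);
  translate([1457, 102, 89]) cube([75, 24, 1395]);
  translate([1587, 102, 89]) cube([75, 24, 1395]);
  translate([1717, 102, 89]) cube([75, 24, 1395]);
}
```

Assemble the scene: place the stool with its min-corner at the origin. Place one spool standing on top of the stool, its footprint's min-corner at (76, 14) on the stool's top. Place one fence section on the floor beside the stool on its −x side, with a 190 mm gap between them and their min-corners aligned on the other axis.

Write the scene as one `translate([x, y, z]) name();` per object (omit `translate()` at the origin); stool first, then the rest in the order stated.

stool();
translate([76, 14, 408]) spool();
translate([-2140, 0, 0]) fence_section();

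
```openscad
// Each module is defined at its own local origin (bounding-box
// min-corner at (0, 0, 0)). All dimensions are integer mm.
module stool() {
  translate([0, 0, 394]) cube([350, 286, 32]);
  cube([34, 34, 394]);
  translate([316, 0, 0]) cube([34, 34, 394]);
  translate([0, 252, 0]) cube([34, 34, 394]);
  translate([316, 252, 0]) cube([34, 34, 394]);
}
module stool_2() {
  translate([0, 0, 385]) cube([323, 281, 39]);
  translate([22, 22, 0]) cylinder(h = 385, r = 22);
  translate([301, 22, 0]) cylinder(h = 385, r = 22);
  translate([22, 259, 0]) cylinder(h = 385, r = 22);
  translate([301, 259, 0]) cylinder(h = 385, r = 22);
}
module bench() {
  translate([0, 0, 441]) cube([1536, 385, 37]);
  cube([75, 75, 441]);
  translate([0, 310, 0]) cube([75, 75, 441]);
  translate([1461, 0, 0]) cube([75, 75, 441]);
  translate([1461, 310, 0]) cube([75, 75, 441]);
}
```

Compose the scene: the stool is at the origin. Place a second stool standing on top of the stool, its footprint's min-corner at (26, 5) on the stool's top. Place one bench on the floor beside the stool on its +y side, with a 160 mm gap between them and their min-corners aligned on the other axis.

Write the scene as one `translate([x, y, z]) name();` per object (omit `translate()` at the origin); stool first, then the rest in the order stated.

stool();
translate([26, 5, 426]) stool_2();
translate([0, 446, 0]) bench();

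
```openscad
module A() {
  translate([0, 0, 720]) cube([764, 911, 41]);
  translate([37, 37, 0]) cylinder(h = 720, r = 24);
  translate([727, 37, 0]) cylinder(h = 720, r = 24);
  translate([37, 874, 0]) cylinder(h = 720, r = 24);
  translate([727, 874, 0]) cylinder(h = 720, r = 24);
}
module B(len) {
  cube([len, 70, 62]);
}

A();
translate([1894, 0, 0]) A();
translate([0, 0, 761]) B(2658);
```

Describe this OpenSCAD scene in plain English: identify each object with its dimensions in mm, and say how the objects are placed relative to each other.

A is a rectangular dining table. The top is 764×911×41 mm with its upper surface at z = 761 mm. It stands on four round legs of 48 mm diameter, each leg's bounding box inset 13 mm from the nearest pair of top edges, running from the floor to the underside of the top.

B is a rectangular beam 2658 mm long (x), 70 mm deep (y), 62 mm thick (z).

The beam spans the tops of two tables placed 1130 mm apart, resting at z = 761 mm.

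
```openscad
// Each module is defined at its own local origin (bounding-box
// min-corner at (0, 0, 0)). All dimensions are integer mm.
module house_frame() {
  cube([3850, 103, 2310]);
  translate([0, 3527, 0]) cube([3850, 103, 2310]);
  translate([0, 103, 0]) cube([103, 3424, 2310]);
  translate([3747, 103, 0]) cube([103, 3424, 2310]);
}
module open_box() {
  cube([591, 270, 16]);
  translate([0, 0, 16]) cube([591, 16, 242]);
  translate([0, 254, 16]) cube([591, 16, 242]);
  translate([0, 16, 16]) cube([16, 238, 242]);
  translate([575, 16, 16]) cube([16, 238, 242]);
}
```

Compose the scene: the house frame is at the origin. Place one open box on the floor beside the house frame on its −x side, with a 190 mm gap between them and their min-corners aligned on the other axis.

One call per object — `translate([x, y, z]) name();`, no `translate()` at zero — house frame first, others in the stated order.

house_frame();
translate([-781, 0, 0]) open_box();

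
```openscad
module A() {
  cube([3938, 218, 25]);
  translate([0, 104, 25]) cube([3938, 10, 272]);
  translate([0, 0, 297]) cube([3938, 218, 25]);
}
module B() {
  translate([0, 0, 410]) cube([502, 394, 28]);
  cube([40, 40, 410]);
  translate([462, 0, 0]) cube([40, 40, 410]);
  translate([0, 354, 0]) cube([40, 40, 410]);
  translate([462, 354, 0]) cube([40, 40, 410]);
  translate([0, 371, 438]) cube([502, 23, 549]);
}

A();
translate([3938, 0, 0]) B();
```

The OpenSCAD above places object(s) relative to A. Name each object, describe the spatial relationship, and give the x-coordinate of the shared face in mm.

A is an I-beam. B is a chair. The chair is against the I-beam's +x side, with their −y faces flush. The x-coordinate of the shared face is 3938 mm.

The I-beam's +x face and the chair's −x face are both at x = 3938 mm.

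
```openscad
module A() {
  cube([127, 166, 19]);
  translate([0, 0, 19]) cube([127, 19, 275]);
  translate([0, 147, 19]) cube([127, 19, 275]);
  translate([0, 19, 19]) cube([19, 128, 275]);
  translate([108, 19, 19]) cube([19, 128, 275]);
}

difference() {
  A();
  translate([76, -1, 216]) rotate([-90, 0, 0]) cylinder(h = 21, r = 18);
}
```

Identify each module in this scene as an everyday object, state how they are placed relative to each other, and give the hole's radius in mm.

The subtracted cylinder has r = 18 mm.

A is an open box. The open box has a circular hole through its front wall. The hole's radius is 18 mm.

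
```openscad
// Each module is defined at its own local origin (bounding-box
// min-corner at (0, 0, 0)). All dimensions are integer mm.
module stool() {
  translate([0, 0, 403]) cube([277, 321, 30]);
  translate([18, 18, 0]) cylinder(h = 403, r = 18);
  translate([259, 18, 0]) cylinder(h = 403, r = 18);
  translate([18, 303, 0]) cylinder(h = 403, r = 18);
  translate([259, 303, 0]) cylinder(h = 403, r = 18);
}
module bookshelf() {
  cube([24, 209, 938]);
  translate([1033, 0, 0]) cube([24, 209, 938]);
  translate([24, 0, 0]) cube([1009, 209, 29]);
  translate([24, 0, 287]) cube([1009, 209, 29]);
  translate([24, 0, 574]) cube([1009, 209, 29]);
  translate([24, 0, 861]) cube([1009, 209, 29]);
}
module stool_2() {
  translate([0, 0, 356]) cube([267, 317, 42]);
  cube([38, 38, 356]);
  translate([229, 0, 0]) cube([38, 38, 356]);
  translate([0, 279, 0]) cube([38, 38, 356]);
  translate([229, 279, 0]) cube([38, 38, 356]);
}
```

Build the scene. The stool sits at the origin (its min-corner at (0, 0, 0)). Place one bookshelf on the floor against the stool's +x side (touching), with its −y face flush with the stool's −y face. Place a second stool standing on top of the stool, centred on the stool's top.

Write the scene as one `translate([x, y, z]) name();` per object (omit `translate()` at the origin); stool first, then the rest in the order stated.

stool();
translate([277, 0, 0]) bookshelf();
translate([5, 2, 433]) stool_2();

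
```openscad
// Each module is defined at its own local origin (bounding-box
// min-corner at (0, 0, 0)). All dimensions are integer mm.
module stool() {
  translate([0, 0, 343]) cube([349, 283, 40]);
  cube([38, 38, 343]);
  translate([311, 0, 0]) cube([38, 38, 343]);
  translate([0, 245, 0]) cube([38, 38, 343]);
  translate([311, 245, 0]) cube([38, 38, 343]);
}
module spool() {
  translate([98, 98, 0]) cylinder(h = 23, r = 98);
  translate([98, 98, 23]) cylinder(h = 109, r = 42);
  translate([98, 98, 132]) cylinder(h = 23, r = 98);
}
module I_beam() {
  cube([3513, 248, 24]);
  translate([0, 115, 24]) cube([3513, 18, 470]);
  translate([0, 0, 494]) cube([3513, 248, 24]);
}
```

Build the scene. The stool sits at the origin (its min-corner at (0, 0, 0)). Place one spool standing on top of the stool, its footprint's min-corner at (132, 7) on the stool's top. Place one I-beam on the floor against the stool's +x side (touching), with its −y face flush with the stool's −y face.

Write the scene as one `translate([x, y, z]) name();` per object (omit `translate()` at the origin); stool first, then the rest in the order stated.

stool();
translate([132, 7, 383]) spool();
translate([349, 0, 0]) I_beam();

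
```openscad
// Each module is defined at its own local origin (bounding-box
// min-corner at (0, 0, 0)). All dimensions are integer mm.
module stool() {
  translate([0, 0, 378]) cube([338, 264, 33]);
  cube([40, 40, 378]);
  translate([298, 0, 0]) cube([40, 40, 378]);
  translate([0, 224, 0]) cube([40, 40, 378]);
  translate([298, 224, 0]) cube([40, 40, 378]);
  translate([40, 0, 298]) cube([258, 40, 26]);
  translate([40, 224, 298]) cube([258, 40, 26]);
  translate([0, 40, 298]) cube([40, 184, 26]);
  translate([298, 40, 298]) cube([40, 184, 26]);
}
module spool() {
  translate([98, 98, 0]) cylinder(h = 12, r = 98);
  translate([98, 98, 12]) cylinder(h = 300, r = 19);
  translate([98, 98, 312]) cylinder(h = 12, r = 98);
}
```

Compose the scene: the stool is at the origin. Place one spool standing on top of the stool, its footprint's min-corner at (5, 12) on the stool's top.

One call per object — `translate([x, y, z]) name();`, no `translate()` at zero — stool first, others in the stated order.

stool();
translate([5, 12, 411]) spool();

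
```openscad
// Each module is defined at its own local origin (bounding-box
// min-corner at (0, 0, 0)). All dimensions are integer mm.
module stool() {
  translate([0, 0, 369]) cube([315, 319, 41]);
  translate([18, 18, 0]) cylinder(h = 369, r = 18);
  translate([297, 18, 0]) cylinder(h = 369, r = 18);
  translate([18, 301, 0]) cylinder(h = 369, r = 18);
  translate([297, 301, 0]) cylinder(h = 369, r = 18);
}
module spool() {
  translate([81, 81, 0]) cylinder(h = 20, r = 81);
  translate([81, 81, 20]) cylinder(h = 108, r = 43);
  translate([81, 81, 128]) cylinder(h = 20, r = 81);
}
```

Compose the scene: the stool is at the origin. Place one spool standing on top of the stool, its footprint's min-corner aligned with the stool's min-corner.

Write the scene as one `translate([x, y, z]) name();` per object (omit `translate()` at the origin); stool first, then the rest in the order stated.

stool();
translate([0, 0, 410]) spool();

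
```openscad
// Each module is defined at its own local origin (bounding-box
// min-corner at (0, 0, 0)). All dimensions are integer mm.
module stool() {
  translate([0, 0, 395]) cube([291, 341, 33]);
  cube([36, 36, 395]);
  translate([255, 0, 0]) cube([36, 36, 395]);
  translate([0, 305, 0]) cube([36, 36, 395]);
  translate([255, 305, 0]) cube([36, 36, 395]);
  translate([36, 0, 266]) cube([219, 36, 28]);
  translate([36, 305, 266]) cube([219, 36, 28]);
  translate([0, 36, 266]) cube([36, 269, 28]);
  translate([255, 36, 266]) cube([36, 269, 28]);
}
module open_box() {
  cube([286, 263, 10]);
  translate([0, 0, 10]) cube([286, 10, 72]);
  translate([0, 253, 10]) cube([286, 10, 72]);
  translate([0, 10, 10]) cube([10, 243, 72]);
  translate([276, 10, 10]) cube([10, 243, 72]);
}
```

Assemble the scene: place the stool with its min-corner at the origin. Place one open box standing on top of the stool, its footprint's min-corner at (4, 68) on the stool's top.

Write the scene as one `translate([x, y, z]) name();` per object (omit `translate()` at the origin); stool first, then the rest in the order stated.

stool();
translate([4, 68, 428]) open_box();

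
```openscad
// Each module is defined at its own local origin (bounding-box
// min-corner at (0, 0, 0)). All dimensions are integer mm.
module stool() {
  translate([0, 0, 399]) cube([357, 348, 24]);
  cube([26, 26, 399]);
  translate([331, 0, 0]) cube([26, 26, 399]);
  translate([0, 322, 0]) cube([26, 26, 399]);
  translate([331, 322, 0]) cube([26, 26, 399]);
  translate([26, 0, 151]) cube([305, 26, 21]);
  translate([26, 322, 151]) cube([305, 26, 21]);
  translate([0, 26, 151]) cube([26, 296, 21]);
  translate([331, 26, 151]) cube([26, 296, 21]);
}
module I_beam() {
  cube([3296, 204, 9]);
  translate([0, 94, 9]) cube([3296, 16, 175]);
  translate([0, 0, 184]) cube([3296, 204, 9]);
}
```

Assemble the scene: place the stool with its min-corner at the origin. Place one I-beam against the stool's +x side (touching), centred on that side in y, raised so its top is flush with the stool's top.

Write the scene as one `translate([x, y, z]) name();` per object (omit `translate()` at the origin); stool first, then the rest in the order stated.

stool();
translate([357, 72, 230]) I_beam();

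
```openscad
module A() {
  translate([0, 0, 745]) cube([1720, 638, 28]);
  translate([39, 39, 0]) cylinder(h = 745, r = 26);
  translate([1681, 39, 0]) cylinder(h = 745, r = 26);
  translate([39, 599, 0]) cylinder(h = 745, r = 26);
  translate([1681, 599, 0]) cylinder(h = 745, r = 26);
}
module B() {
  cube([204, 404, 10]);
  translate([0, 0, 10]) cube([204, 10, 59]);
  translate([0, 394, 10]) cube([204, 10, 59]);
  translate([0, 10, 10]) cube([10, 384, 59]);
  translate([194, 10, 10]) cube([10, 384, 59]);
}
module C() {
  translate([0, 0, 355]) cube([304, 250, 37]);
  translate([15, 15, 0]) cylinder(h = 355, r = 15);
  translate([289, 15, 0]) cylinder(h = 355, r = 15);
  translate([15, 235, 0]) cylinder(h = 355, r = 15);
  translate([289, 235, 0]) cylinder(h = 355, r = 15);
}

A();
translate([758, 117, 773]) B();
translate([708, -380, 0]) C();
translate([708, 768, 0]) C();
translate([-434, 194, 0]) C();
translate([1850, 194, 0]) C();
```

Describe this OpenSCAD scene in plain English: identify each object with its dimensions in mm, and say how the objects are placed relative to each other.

A is a rectangular dining table. The top is 1720×638×28 mm with its upper surface at z = 773 mm. It stands on four round legs of 52 mm diameter, each leg's bounding box inset 13 mm from the nearest pair of top edges, running from the floor to the underside of the top.

B is an open-topped rectangular box: outside dimensions 204×404×69 mm, with a uniform wall and base thickness of 10 mm. The base is a full 204×404 slab on the floor; four walls sit on top of the base. The front and back walls (the −y and +y sides) span the full width; the two side walls fit between them.

C is a simple wooden stool: a rectangular seat 304 mm (x) by 250 mm (y), 37 mm thick, top face at z = 392 mm, on four round legs, each 30 mm in diameter. The legs rest on z = 0, each leg's axis is inset half a diameter from the nearest pair of seat edges (so the leg's bounding box is flush with the corner).

The open box is on top of the table, centred. Four stools sit around the table at the −y, +y, −x, +x sides.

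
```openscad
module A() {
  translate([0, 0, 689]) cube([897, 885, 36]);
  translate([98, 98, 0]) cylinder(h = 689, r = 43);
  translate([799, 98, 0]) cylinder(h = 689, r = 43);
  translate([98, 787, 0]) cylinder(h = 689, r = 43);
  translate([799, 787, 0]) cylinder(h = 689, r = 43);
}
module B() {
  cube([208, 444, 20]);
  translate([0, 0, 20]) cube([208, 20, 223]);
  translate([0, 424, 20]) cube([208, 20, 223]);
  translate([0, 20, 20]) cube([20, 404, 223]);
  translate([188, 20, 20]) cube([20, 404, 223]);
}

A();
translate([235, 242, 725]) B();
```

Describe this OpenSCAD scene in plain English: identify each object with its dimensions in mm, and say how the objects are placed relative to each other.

A is a rectangular dining table. The top is 897×885×36 mm with its upper surface at z = 725 mm. It stands on four round legs of 86 mm diameter, each leg's bounding box inset 55 mm from the nearest pair of top edges, running from the floor to the underside of the top.

B is an open-topped rectangular box: outside dimensions 208×444×243 mm, with a uniform wall and base thickness of 20 mm. The base is a full 208×444 slab on the floor; four walls sit on top of the base. The front and back walls (the −y and +y sides) span the full width; the two side walls fit between them.

The open box is on top of the table.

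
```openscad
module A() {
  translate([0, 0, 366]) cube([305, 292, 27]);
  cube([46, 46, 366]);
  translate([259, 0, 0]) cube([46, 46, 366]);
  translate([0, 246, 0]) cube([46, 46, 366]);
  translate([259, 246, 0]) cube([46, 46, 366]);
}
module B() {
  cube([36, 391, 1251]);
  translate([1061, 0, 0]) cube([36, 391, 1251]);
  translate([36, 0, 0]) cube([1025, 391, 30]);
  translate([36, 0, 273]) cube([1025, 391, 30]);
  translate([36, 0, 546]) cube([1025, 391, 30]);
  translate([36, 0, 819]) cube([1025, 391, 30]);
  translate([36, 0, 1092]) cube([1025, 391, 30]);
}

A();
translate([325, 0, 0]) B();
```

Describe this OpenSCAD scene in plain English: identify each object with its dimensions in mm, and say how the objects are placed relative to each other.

A is a four-legged stool. The seat is a 305×292×27 mm slab whose top surface is at z = 393 mm; four square legs, each 46×46 mm in cross-section, run from the floor (z = 0) to the underside of the seat, each flush with a corner of the seat.

B is an open bookshelf. Two side panels, each 36 mm thick, 391 mm deep and 1251 mm tall, stand 1097 mm apart (outside-to-outside). Between them sit 5 shelves, each 30 mm thick and 391 mm deep, spanning the full gap between the sides. The bottom shelf rests on the floor (its underside at z = 0) and the clear gap between one shelf's top and the next shelf's underside is 243 mm.

The bookshelf is on the floor beside the stool on its +x side.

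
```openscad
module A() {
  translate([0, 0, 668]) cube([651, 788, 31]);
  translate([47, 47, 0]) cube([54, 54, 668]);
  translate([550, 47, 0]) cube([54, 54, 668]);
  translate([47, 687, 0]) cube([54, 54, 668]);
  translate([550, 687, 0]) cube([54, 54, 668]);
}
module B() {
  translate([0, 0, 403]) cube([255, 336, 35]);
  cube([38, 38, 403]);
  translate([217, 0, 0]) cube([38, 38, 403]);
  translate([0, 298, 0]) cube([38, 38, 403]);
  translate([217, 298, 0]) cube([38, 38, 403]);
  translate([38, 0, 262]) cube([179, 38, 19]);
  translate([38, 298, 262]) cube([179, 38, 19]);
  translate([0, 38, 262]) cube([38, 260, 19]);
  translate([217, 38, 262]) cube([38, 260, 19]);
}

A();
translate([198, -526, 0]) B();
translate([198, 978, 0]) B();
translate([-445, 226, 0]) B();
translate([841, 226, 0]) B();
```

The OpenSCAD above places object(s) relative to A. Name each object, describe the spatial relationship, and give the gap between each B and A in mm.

Each stool's nearest face is 190 mm from the table's bounding box.

A is a table. B is a stool. Four stools sit around the table at the −y, +y, −x, +x sides. The gap between each stool and the table is 190 mm.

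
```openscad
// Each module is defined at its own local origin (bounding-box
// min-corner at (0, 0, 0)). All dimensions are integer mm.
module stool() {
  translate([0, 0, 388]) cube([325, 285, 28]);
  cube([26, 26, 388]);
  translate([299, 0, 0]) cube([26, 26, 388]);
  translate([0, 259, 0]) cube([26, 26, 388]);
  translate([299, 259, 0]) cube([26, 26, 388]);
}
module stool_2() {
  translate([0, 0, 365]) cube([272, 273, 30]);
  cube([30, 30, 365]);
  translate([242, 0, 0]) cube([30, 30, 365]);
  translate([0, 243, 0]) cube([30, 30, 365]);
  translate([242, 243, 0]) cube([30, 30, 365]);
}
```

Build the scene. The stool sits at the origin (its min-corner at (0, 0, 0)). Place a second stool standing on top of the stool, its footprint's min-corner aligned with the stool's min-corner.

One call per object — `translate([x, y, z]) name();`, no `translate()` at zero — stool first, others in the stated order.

stool();
translate([0, 0, 416]) stool_2();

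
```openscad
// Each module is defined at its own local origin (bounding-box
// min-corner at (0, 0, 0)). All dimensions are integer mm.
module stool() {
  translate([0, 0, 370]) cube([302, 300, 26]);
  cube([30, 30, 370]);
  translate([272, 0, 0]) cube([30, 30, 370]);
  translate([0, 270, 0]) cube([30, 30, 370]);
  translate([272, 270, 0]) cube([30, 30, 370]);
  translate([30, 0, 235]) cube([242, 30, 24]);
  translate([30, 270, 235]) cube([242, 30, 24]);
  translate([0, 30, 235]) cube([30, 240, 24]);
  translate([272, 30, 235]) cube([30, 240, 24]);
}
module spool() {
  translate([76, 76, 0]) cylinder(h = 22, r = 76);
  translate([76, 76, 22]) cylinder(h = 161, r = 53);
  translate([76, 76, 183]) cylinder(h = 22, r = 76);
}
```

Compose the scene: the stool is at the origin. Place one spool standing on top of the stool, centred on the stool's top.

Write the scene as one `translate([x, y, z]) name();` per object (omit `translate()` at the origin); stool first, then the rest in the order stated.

stool();
translate([75, 74, 396]) spool();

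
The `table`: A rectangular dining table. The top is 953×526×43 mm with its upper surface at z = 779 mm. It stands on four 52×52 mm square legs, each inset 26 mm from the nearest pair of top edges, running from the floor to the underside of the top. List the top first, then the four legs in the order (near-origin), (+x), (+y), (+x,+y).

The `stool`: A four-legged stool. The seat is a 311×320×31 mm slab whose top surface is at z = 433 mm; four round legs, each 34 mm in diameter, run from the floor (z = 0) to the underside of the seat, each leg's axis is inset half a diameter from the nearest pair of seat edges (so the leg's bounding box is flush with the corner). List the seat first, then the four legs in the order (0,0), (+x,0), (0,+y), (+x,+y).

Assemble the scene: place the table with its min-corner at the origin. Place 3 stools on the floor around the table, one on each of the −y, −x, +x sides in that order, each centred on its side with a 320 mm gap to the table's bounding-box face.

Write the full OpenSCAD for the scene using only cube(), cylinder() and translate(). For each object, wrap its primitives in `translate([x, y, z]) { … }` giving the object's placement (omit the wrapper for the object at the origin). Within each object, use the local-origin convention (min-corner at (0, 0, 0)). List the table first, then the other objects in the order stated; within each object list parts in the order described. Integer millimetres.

translate([0, 0, 736]) cube([953, 526, 43]);
translate([26, 26, 0]) cube([52, 52, 736]);
translate([875, 26, 0]) cube([52, 52, 736]);
translate([26, 448, 0]) cube([52, 52, 736]);
translate([875, 448, 0]) cube([52, 52, 736]);
translate([321, -640, 0]) {
  translate([0, 0, 402]) cube([311, 320, 31]);
  translate([17, 17, 0]) cylinder(h = 402, r = 17);
  translate([294, 17, 0]) cylinder(h = 402, r = 17);
  translate([17, 303, 0]) cylinder(h = 402, r = 17);
  translate([294, 303, 0]) cylinder(h = 402, r = 17);
}
translate([-631, 103, 0]) {
  translate([0, 0, 402]) cube([311, 320, 31]);
  translate([17, 17, 0]) cylinder(h = 402, r = 17);
  translate([294, 17, 0]) cylinder(h = 402, r = 17);
  translate([17, 303, 0]) cylinder(h = 402, r = 17);
  translate([294, 303, 0]) cylinder(h = 402, r = 17);
}
translate([1273, 103, 0]) {
  translate([0, 0, 402]) cube([311, 320, 31]);
  translate([17, 17, 0]) cylinder(h = 402, r = 17);
  translate([294, 17, 0]) cylinder(h = 402, r = 17);
  translate([17, 303, 0]) cylinder(h = 402, r = 17);
  translate([294, 303, 0]) cylinder(h = 402, r = 17);
}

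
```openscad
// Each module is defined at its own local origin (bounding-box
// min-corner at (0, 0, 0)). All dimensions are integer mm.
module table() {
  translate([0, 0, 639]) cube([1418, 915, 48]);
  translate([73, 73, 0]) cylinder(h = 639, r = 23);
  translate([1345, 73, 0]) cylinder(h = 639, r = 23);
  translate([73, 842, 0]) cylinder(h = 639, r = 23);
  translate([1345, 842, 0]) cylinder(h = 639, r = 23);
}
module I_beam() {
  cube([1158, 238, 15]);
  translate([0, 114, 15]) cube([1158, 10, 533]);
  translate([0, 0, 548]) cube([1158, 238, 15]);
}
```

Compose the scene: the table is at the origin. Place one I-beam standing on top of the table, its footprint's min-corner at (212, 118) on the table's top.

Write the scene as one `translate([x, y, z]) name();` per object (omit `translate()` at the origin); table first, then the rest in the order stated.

table();
translate([212, 118, 687]) I_beam();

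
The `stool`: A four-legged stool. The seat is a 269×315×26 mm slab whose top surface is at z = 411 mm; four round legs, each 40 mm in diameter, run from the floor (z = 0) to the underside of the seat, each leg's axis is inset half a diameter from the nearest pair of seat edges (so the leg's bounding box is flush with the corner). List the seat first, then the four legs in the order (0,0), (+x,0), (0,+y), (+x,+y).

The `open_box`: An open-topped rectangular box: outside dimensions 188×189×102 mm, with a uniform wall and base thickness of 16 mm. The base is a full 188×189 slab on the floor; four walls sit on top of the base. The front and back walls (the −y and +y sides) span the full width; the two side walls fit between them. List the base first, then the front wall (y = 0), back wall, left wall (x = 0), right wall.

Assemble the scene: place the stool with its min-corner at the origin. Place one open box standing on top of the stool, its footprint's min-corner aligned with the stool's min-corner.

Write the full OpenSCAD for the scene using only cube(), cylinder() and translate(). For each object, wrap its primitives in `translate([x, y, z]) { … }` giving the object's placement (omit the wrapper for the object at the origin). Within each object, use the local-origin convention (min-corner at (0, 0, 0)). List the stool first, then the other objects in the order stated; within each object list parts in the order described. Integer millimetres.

translate([0, 0, 385]) cube([269, 315, 26]);
translate([20, 20, 0]) cylinder(h = 385, r = 20);
translate([249, 20, 0]) cylinder(h = 385, r = 20);
translate([20, 295, 0]) cylinder(h = 385, r = 20);
translate([249, 295, 0]) cylinder(h = 385, r = 20);
translate([0, 0, 411]) {
  cube([188, 189, 16]);
  translate([0, 0, 16]) cube([188, 16, 86]);
  translate([0, 173, 16]) cube([188, 16, 86]);
  translate([0, 16, 16]) cube([16, 157, 86]);
  translate([172, 16, 16]) cube([16, 157, 86]);
}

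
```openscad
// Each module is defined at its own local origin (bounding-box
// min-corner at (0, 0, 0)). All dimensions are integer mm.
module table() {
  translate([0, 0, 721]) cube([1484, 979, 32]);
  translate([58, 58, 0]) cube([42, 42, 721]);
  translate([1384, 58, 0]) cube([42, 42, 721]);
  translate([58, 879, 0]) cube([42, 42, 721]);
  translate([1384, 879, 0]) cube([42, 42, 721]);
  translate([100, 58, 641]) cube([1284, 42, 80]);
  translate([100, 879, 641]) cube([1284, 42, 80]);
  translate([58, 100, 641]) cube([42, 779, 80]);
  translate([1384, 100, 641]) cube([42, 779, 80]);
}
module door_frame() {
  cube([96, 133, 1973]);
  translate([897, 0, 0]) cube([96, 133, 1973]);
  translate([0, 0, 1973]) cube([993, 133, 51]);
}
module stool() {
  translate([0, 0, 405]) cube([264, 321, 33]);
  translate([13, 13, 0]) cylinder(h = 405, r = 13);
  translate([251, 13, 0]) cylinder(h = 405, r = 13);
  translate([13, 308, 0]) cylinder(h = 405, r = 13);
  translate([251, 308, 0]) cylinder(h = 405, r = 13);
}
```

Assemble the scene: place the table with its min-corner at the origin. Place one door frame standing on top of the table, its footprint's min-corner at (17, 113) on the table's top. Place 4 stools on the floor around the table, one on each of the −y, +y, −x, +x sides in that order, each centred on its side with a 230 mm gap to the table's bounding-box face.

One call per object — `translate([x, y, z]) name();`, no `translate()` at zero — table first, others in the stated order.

table();
translate([17, 113, 753]) door_frame();
translate([610, -551, 0]) stool();
translate([610, 1209, 0]) stool();
translate([-494, 329, 0]) stool();
translate([1714, 329, 0]) stool();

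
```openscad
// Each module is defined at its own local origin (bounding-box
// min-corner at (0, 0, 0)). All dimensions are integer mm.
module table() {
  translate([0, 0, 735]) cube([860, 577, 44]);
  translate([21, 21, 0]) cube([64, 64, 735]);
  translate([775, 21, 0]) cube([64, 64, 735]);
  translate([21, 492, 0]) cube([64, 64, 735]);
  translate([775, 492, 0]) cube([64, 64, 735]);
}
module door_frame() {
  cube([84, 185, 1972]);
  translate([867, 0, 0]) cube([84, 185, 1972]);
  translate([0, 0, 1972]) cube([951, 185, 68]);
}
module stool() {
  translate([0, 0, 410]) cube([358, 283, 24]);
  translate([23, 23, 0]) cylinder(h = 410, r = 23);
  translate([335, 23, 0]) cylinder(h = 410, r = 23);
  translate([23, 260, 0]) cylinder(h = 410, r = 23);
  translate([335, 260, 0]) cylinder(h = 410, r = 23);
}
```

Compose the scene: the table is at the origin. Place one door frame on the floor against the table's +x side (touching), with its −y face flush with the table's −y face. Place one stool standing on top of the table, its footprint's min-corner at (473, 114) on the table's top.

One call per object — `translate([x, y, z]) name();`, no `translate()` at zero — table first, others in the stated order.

table();
translate([860, 0, 0]) door_frame();
translate([473, 114, 779]) stool();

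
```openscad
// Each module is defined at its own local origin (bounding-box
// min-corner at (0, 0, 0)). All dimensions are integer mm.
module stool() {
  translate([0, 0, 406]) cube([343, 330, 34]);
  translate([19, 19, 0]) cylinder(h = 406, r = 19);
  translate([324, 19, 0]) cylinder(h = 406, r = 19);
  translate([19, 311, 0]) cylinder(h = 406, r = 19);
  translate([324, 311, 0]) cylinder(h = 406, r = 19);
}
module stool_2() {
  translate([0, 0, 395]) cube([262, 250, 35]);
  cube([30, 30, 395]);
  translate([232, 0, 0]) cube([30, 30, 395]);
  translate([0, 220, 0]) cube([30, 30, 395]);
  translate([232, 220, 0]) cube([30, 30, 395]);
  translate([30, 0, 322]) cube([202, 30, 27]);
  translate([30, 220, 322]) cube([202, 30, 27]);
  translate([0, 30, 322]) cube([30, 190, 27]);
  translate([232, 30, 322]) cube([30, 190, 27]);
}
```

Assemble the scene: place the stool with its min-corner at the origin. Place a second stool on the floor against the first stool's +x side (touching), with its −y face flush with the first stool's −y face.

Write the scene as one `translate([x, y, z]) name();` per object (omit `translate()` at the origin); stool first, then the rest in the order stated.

stool();
translate([343, 0, 0]) stool_2();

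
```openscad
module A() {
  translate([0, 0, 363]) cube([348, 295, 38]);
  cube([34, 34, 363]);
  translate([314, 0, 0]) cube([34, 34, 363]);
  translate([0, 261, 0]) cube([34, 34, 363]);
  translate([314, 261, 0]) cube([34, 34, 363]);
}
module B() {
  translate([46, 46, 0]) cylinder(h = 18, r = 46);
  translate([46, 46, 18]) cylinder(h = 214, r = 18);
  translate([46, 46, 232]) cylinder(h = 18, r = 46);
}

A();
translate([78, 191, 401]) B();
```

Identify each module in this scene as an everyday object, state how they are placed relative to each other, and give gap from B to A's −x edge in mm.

A is a stool. B is a spool. The spool is on top of the stool. The gap from the spool to the stool's −x edge is 78 mm.

The spool's min-x is at 78; the stool's min-x is 0; gap = 78 mm.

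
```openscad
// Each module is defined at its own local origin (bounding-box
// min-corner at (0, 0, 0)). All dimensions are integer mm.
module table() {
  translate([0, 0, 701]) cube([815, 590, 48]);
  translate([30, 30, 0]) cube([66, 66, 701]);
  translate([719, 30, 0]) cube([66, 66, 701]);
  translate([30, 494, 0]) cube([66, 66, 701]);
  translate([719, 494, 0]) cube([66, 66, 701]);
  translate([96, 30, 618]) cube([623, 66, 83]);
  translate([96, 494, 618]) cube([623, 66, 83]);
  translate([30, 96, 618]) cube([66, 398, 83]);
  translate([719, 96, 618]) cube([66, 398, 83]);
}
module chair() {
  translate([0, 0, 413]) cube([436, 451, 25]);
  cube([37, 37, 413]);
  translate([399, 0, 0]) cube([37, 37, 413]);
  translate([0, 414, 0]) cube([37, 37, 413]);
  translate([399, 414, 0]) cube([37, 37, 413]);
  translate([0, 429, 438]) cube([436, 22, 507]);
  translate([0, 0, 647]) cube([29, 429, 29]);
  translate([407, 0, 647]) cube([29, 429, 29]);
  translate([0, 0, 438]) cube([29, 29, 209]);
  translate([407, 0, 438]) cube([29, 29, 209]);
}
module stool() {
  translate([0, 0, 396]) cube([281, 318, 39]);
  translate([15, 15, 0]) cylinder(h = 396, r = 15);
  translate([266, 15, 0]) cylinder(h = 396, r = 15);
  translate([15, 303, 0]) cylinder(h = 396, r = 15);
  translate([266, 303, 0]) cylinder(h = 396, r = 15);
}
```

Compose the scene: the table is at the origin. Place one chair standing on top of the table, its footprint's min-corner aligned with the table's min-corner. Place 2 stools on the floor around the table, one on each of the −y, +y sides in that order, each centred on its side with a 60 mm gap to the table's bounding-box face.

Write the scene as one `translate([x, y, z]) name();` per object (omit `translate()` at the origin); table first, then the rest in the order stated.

table();
translate([0, 0, 749]) chair();
translate([267, -378, 0]) stool();
translate([267, 650, 0]) stool();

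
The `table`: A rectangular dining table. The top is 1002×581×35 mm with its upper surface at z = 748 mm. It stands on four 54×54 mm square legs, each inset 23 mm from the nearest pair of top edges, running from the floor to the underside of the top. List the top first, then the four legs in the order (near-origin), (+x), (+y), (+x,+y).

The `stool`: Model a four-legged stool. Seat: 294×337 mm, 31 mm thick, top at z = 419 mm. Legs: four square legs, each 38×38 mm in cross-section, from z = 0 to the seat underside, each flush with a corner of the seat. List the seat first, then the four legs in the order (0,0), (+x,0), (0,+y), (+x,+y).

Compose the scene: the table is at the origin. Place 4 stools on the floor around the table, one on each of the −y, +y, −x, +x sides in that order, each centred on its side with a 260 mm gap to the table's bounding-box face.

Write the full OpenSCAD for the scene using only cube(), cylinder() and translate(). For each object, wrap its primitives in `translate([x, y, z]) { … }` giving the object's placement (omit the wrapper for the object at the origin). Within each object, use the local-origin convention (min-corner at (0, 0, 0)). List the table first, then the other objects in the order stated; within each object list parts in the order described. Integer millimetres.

translate([0, 0, 713]) cube([1002, 581, 35]);
translate([23, 23, 0]) cube([54, 54, 713]);
translate([925, 23, 0]) cube([54, 54, 713]);
translate([23, 504, 0]) cube([54, 54, 713]);
translate([925, 504, 0]) cube([54, 54, 713]);
translate([354, -597, 0]) {
  translate([0, 0, 388]) cube([294, 337, 31]);
  cube([38, 38, 388]);
  translate([256, 0, 0]) cube([38, 38, 388]);
  translate([0, 299, 0]) cube([38, 38, 388]);
  translate([256, 299, 0]) cube([38, 38, 388]);
}
translate([354, 841, 0]) {
  translate([0, 0, 388]) cube([294, 337, 31]);
  cube([38, 38, 388]);
  translate([256, 0, 0]) cube([38, 38, 388]);
  translate([0, 299, 0]) cube([38, 38, 388]);
  translate([256, 299, 0]) cube([38, 38, 388]);
}
translate([-554, 122, 0]) {
  translate([0, 0, 388]) cube([294, 337, 31]);
  cube([38, 38, 388]);
  translate([256, 0, 0]) cube([38, 38, 388]);
  translate([0, 299, 0]) cube([38, 38, 388]);
  translate([256, 299, 0]) cube([38, 38, 388]);
}
translate([1262, 122, 0]) {
  translate([0, 0, 388]) cube([294, 337, 31]);
  cube([38, 38, 388]);
  translate([256, 0, 0]) cube([38, 38, 388]);
  translate([0, 299, 0]) cube([38, 38, 388]);
  translate([256, 299, 0]) cube([38, 38, 388]);
}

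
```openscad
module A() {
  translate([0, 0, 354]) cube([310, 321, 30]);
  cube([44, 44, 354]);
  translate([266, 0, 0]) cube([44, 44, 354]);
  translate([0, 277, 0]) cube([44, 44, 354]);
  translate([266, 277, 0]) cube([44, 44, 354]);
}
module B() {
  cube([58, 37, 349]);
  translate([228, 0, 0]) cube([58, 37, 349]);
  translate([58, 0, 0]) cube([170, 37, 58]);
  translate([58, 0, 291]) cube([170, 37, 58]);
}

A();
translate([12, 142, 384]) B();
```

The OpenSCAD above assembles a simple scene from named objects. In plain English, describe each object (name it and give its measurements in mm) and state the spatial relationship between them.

A is a four-legged stool. The seat is 310×321 mm, 30 mm thick, top at z = 384 mm. It stands on four square legs, each 44×44 mm in cross-section, from z = 0 to the seat underside, each flush with a corner of the seat.

B is a picture frame with a 170×233 mm rectangular opening (x by z) and a uniform 58 mm border on every side. Frame depth is 37 mm along y. It is built from two vertical stiles running the full outside height and two horizontal rails spanning the gap between the stiles.

The picture frame is on top of the stool, centred.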